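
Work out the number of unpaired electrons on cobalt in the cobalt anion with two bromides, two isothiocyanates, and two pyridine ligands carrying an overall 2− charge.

3 unpaired electrons

Each bromide is −1; each isothiocyanate is −1; pyridine is neutral; balancing the −2 overall charge requires Co(II).
Group 9 minus oxidation state 2 gives a d⁷ configuration.
The spin state decides the count: Bromide and isothiocyanate are weak-field ligands for a first-row metal, so the complex is high-spin.
An octahedral high-spin d⁷ ion is t₂g⁵e_g², giving 3 unpaired electrons.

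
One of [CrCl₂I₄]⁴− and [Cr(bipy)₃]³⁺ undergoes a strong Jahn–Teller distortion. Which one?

[CrCl₂I₄]⁴−

[CrCl₂I₄]⁴−: Summing ligand charges against the −4 overall charge gives an oxidation state of +2 for chromium. Group 6 minus oxidation state 2 gives a d⁴ configuration. Chloride and iodide are weak-field ligands for a first-row metal, so the complex is high-spin. The t₂g³e_g¹ (high-spin) configuration has an unevenly filled e_g set; the Jahn–Teller theorem predicts a tetragonal distortion (typically axial elongation) to lift the degeneracy.
[Cr(bipy)₃]³⁺: Ligand charges: 2,2′-bipyridine is neutral. With an overall charge of +3 the chromium centre must be in the +3 oxidation state. Cr sits in group 6, so the d-electron count is 6 − 3 = 3. The d³ configuration leaves the e_g set evenly filled (or empty) — no strong Jahn–Teller driving force.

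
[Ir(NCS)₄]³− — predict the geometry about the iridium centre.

square planar

Ligand charges: each isothiocyanate is −1. With an overall charge of −3 the iridium centre must be in the +1 oxidation state.
Ir sits in group 9, so the d-electron count is 9 − 1 = 8.
Coordination number: 4.
A 5d d⁸ ion has a large crystal-field splitting; square planar leaves the high-energy d_{x²−y²} orbital empty and maximises CFSE.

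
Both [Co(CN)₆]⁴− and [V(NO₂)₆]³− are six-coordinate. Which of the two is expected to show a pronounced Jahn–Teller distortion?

[Co(CN)₆]⁴−: Ligand charges: each cyanide is −1. With an overall charge of −4 the cobalt centre must be in the +2 oxidation state. Co sits in group 9, so the d-electron count is 9 − 2 = 7. Cyanide is a strong-field ligand (high in the spectrochemical series) for a first-row metal, so the complex is low-spin. The t₂g⁶e_g¹ (low-spin) configuration has an unevenly filled e_g set; the Jahn–Teller theorem predicts a tetragonal distortion (typically axial elongation) to lift the degeneracy.
[V(NO₂)₆]³−: Summing ligand charges against the −3 overall charge gives an oxidation state of +3 for vanadium. Group 5 minus oxidation state 3 gives a d² configuration. The d² configuration leaves the e_g set evenly filled (or empty) — no strong Jahn–Teller driving force.

[Co(CN)₆]⁴−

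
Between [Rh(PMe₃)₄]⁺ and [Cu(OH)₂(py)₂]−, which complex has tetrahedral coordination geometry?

[Cu(OH)₂(py)₂]−

For [Rh(PMe₃)₄]⁺: Summing ligand charges against the +1 overall charge gives an oxidation state of +1 for rhodium. Rh sits in group 9, so the d-electron count is 9 − 1 = 8. A 4d d⁸ ion has a large crystal-field splitting; square planar leaves the high-energy d_{x²−y²} orbital empty and maximises CFSE. → square planar.
For [Cu(OH)₂(py)₂]−: Summing ligand charges against the −1 overall charge gives an oxidation state of +1 for copper. Cu sits in group 11, so the d-electron count is 11 − 1 = 10. A d¹⁰ ion has no crystal-field stabilisation preference between square planar and tetrahedral, so four ligands adopt the sterically favoured tetrahedral geometry. → tetrahedral.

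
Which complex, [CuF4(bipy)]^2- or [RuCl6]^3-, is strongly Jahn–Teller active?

[CuF4(bipy)]^2-: Ligand charges: each fluoride is −1; 2,2′-bipyridine is neutral. With an overall charge of −2 the copper centre must be in the +2 oxidation state. Cu sits in group 11, so the d-electron count is 11 − 2 = 9. The t₂g⁶e_g³ configuration has an unevenly filled e_g set; the Jahn–Teller theorem predicts a tetragonal distortion (typically axial elongation) to lift the degeneracy.
[RuCl6]^3-: Summing ligand charges against the −3 overall charge gives an oxidation state of +3 for ruthenium. Group 8 minus oxidation state 3 gives a d⁵ configuration. A 4d ion has a large Δₒ and is invariably low-spin. The d⁵ configuration leaves the e_g set evenly filled (or empty) — no strong Jahn–Teller driving force.

[CuF4(bipy)]^2-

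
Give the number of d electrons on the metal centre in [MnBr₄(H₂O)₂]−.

Summing ligand charges against the −1 overall charge gives an oxidation state of +3 for manganese.
Manganese is a group-7 element; Mn(III) is therefore d⁴.

d⁴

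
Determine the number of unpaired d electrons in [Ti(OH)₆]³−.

Each hydroxide is −1; balancing the −3 overall charge requires Ti(III).
Titanium is a group-4 element; Ti(III) is therefore d¹.
In an octahedral field the d¹ configuration is t₂g¹e_g⁰ (only one arrangement possible), giving 1 unpaired electron.

1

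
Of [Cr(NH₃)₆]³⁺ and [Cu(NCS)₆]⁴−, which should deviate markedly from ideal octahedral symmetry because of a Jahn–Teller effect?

[Cu(NCS)₆]⁴−

[Cr(NH₃)₆]³⁺: Ammonia is neutral; balancing the +3 overall charge requires Cr(III). Cr sits in group 6, so the d-electron count is 6 − 3 = 3. The d³ configuration leaves the e_g set evenly filled (or empty) — no strong Jahn–Teller driving force.
[Cu(NCS)₆]⁴−: Ligand charges: each isothiocyanate is −1. With an overall charge of −4 the copper centre must be in the +2 oxidation state. Copper is a group-11 element; Cu(II) is therefore d⁹. The t₂g⁶e_g³ configuration has an unevenly filled e_g set; the Jahn–Teller theorem predicts a tetragonal distortion (typically axial elongation) to lift the degeneracy.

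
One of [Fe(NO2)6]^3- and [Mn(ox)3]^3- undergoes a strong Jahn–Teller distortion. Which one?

[Fe(NO2)6]^3-: Summing ligand charges against the −3 overall charge gives an oxidation state of +3 for iron. Group 8 minus oxidation state 3 gives a d⁵ configuration. Nitro (N-bound nitrite) is a strong-field ligand (high in the spectrochemical series) for a first-row metal, so the complex is low-spin. The d⁵ configuration leaves the e_g set evenly filled (or empty) — no strong Jahn–Teller driving force.
[Mn(ox)3]^3-: Each oxalate is −2; balancing the −3 overall charge requires Mn(III). Group 7 minus oxidation state 3 gives a d⁴ configuration. Oxalate is a weak-field ligand for a first-row metal, so the complex is high-spin. The t₂g³e_g¹ (high-spin) configuration has an unevenly filled e_g set; the Jahn–Teller theorem predicts a tetragonal distortion (typically axial elongation) to lift the degeneracy.

[Mn(ox)3]^3-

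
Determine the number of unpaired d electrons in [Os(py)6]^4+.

Pyridine is neutral; balancing the +4 overall charge requires Os(IV).
Osmium is a group-8 element; Os(IV) is therefore d⁴.
The spin state decides the count: a 5d ion has a large Δₒ and is invariably low-spin.
An octahedral low-spin d⁴ ion is t₂g⁴e_g⁰, giving 2 unpaired electrons.

2 unpaired electrons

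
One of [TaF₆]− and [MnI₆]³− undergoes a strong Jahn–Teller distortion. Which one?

[TaF₆]−: Ligand charges: each fluoride is −1. With an overall charge of −1 the tantalum centre must be in the +5 oxidation state. Ta sits in group 5, so the d-electron count is 5 − 5 = 0. The d⁰ configuration leaves the e_g set evenly filled (or empty) — no strong Jahn–Teller driving force.
[MnI₆]³−: Summing ligand charges against the −3 overall charge gives an oxidation state of +3 for manganese. Manganese is a group-7 element; Mn(III) is therefore d⁴. Iodide is a weak-field ligand for a first-row metal, so the complex is high-spin. The t₂g³e_g¹ (high-spin) configuration has an unevenly filled e_g set; the Jahn–Teller theorem predicts a tetragonal distortion (typically axial elongation) to lift the degeneracy.

[MnI₆]³−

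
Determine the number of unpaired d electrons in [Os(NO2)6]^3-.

1

Ligand charges: each nitro (N-bound nitrite) is −1. With an overall charge of −3 the osmium centre must be in the +3 oxidation state.
Group 8 minus oxidation state 3 gives a d⁵ configuration.
The spin state decides the count: a 5d ion has a large Δₒ and is invariably low-spin.
An octahedral low-spin d⁵ ion is t₂g⁵e_g⁰, giving 1 unpaired electron.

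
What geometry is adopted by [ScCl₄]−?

Ligand charges: each chloride is −1. With an overall charge of −1 the scandium centre must be in the +3 oxidation state.
Sc sits in group 3, so the d-electron count is 3 − 3 = 0.
Coordination number: 4.
A d⁰ ion has no crystal-field stabilisation preference between square planar and tetrahedral, so four ligands adopt the sterically favoured tetrahedral geometry.

tetrahedral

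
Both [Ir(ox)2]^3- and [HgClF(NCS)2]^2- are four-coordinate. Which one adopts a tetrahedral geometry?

For [Ir(ox)2]^3-: Each oxalate is −2; balancing the −3 overall charge requires Ir(I). Iridium is a group-9 element; Ir(I) is therefore d⁸. A 5d d⁸ ion has a large crystal-field splitting; square planar leaves the high-energy d_{x²−y²} orbital empty and maximises CFSE. → square planar.
For [HgClF(NCS)2]^2-: Summing ligand charges against the −2 overall charge gives an oxidation state of +2 for mercury. Hg sits in group 12, so the d-electron count is 12 − 2 = 10. A d¹⁰ ion has no crystal-field stabilisation preference between square planar and tetrahedral, so four ligands adopt the sterically favoured tetrahedral geometry. → tetrahedral.

[HgClF(NCS)2]^2-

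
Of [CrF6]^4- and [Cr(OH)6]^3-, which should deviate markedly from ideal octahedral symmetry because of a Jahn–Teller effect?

[CrF6]^4-: Ligand charges: each fluoride is −1. With an overall charge of −4 the chromium centre must be in the +2 oxidation state. Group 6 minus oxidation state 2 gives a d⁴ configuration. Fluoride is a weak-field ligand for a first-row metal, so the complex is high-spin. The t₂g³e_g¹ (high-spin) configuration has an unevenly filled e_g set; the Jahn–Teller theorem predicts a tetragonal distortion (typically axial elongation) to lift the degeneracy.
[Cr(OH)6]^3-: Each hydroxide is −1; balancing the −3 overall charge requires Cr(III). Group 6 minus oxidation state 3 gives a d³ configuration. The d³ configuration leaves the e_g set evenly filled (or empty) — no strong Jahn–Teller driving force.

[CrF6]^4-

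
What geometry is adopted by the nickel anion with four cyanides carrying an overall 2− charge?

square planar

Each cyanide is −1; balancing the −2 overall charge requires Ni(II).
Group 10 minus oxidation state 2 gives a d⁸ configuration.
Coordination number: 4.
Cyanide is a strong-field ligand (high in the spectrochemical series).
A 3d d⁸ ion with strong-field ligands gains enough CFSE to favour square planar over tetrahedral.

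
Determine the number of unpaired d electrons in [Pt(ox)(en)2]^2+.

Summing ligand charges against the +2 overall charge gives an oxidation state of +4 for platinum.
Pt sits in group 10, so the d-electron count is 10 − 4 = 6.
Counting donor atoms: 1×oxalate (bidentate) → 2 donors; 2×ethylenediamine (bidentate) → 4 donors. Coordination number = 6.
The spin state decides the count: a 5d ion has a large Δₒ and is invariably low-spin.
An octahedral low-spin d⁶ ion is t₂g⁶e_g⁰, giving 0 unpaired electrons.

0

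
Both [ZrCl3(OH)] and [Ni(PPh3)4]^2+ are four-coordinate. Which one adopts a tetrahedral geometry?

For [ZrCl3(OH)]: Summing ligand charges against the 0 overall charge gives an oxidation state of +4 for zirconium. Zirconium is a group-4 element; Zr(IV) is therefore d⁰. A d⁰ ion has no crystal-field stabilisation preference between square planar and tetrahedral, so four ligands adopt the sterically favoured tetrahedral geometry. → tetrahedral.
For [Ni(PPh3)4]^2+: Summing ligand charges against the +2 overall charge gives an oxidation state of +2 for nickel. Nickel is a group-10 element; Ni(II) is therefore d⁸. Triphenylphosphine is a strong-field ligand (high in the spectrochemical series). A 3d d⁸ ion with strong-field ligands gains enough CFSE to favour square planar over tetrahedral. → square planar.

[ZrCl3(OH)]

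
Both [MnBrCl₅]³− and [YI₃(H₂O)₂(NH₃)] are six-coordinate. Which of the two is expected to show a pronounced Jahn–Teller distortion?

[MnBrCl₅]³−

[MnBrCl₅]³−: Ligand charges: each bromide is −1; each chloride is −1. With an overall charge of −3 the manganese centre must be in the +3 oxidation state. Manganese is a group-7 element; Mn(III) is therefore d⁴. Bromide and chloride are weak-field ligands for a first-row metal, so the complex is high-spin. The t₂g³e_g¹ (high-spin) configuration has an unevenly filled e_g set; the Jahn–Teller theorem predicts a tetragonal distortion (typically axial elongation) to lift the degeneracy.
[YI₃(H₂O)₂(NH₃)]: Each iodide is −1; water is neutral; ammonia is neutral; balancing the 0 overall charge requires Y(III). Group 3 minus oxidation state 3 gives a d⁰ configuration. The d⁰ configuration leaves the e_g set evenly filled (or empty) — no strong Jahn–Teller driving force.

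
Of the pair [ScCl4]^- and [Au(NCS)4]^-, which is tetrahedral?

[ScCl4]^-

For [ScCl4]^-: Summing ligand charges against the −1 overall charge gives an oxidation state of +3 for scandium. Scandium is a group-3 element; Sc(III) is therefore d⁰. A d⁰ ion has no crystal-field stabilisation preference between square planar and tetrahedral, so four ligands adopt the sterically favoured tetrahedral geometry. → tetrahedral.
For [Au(NCS)4]^-: Ligand charges: each isothiocyanate is −1. With an overall charge of −1 the gold centre must be in the +3 oxidation state. Au sits in group 11, so the d-electron count is 11 − 3 = 8. A 5d d⁸ ion has a large crystal-field splitting; square planar leaves the high-energy d_{x²−y²} orbital empty and maximises CFSE. → square planar.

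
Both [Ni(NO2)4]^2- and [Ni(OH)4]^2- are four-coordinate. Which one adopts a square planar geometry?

[Ni(NO2)4]^2-

For [Ni(NO2)4]^2-: Each nitro (N-bound nitrite) is −1; balancing the −2 overall charge requires Ni(II). Nickel is a group-10 element; Ni(II) is therefore d⁸. Nitro (N-bound nitrite) is a strong-field ligand (high in the spectrochemical series). A 3d d⁸ ion with strong-field ligands gains enough CFSE to favour square planar over tetrahedral. → square planar.
For [Ni(OH)4]^2-: Each hydroxide is −1; balancing the −2 overall charge requires Ni(II). Ni sits in group 10, so the d-electron count is 10 − 2 = 8. Hydroxide is a weak-field ligand. With weak-field ligands the CFSE gain from square planar is small, so a 3d d⁸ ion takes the sterically preferred tetrahedral geometry. → tetrahedral.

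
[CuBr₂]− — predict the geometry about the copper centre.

Each bromide is −1; balancing the −1 overall charge requires Cu(I).
Group 11 minus oxidation state 1 gives a d¹⁰ configuration.
With 2 monodentate ligands the coordination number is 2.
A d¹⁰ ion with only two ligands adopts a linear arrangement (sp hybridisation; no CFSE preference).

linear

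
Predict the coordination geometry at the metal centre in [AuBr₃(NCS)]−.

square planar

Summing ligand charges against the −1 overall charge gives an oxidation state of +3 for gold.
Au sits in group 11, so the d-electron count is 11 − 3 = 8.
With 4 monodentate ligands the coordination number is 4.
A 5d d⁸ ion has a large crystal-field splitting; square planar leaves the high-energy d_{x²−y²} orbital empty and maximises CFSE.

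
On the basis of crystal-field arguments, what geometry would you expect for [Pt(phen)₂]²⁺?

1,10-phenanthroline is neutral; balancing the +2 overall charge requires Pt(II).
Group 10 minus oxidation state 2 gives a d⁸ configuration.
Counting donor atoms: 2×1,10-phenanthroline (bidentate) → 4 donors. Coordination number = 4.
A 5d d⁸ ion has a large crystal-field splitting; square planar leaves the high-energy d_{x²−y²} orbital empty and maximises CFSE.

square planar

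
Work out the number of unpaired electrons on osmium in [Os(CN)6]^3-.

Each cyanide is −1; balancing the −3 overall charge requires Os(III).
Osmium is a group-8 element; Os(III) is therefore d⁵.
The spin state decides the count: a 5d ion has a large Δₒ and is invariably low-spin.
An octahedral low-spin d⁵ ion is t₂g⁵e_g⁰, giving 1 unpaired electron.

1 unpaired electron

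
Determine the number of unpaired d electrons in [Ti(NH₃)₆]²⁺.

Ammonia is neutral; balancing the +2 overall charge requires Ti(II).
Ti sits in group 4, so the d-electron count is 4 − 2 = 2.
In an octahedral field the d² configuration is t₂g²e_g⁰ (only one arrangement possible), giving 2 unpaired electrons.

2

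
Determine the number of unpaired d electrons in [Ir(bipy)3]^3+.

2,2′-bipyridine is neutral; balancing the +3 overall charge requires Ir(III).
Group 9 minus oxidation state 3 gives a d⁶ configuration.
Counting donor atoms: 3×2,2′-bipyridine (bidentate) → 6 donors. Coordination number = 6.
The spin state decides the count: a 5d ion has a large Δₒ and is invariably low-spin.
An octahedral low-spin d⁶ ion is t₂g⁶e_g⁰, giving 0 unpaired electrons.

0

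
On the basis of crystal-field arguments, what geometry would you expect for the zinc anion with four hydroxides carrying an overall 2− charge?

Ligand charges: each hydroxide is −1. With an overall charge of −2 the zinc centre must be in the +2 oxidation state.
Zn sits in group 12, so the d-electron count is 12 − 2 = 10.
With 4 monodentate ligands the coordination number is 4.
A d¹⁰ ion has no crystal-field stabilisation preference between square planar and tetrahedral, so four ligands adopt the sterically favoured tetrahedral geometry.

tetrahedral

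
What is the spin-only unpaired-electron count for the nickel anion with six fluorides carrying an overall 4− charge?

2 unpaired electrons

Ligand charges: each fluoride is −1. With an overall charge of −4 the nickel centre must be in the +2 oxidation state.
Ni sits in group 10, so the d-electron count is 10 − 2 = 8.
In an octahedral field the d⁸ configuration is t₂g⁶e_g² (only one arrangement possible), giving 2 unpaired electrons.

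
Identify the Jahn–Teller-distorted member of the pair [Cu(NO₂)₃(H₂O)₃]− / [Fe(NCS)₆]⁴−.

[Cu(NO₂)₃(H₂O)₃]−

[Cu(NO₂)₃(H₂O)₃]−: Ligand charges: each nitro (N-bound nitrite) is −1; water is neutral. With an overall charge of −1 the copper centre must be in the +2 oxidation state. Copper is a group-11 element; Cu(II) is therefore d⁹. The t₂g⁶e_g³ configuration has an unevenly filled e_g set; the Jahn–Teller theorem predicts a tetragonal distortion (typically axial elongation) to lift the degeneracy.
[Fe(NCS)₆]⁴−: Ligand charges: each isothiocyanate is −1. With an overall charge of −4 the iron centre must be in the +2 oxidation state. Iron is a group-8 element; Fe(II) is therefore d⁶. Isothiocyanate is a weak-field ligand for a first-row metal, so the complex is high-spin. The d⁶ configuration leaves the e_g set evenly filled (or empty) — no strong Jahn–Teller driving force.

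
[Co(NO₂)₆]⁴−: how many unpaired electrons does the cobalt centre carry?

1 unpaired electron

Summing ligand charges against the −4 overall charge gives an oxidation state of +2 for cobalt.
Co sits in group 9, so the d-electron count is 9 − 2 = 7.
The spin state decides the count: Nitro (N-bound nitrite) is a strong-field ligand (high in the spectrochemical series) for a first-row metal, so the complex is low-spin.
An octahedral low-spin d⁷ ion is t₂g⁶e_g¹, giving 1 unpaired electron.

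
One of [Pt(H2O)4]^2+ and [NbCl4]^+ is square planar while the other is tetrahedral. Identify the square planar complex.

[Pt(H2O)4]^2+

For [Pt(H2O)4]^2+: Water is neutral; balancing the +2 overall charge requires Pt(II). Platinum is a group-10 element; Pt(II) is therefore d⁸. A 5d d⁸ ion has a large crystal-field splitting; square planar leaves the high-energy d_{x²−y²} orbital empty and maximises CFSE. → square planar.
For [NbCl4]^+: Each chloride is −1; balancing the +1 overall charge requires Nb(V). Niobium is a group-5 element; Nb(V) is therefore d⁰. A d⁰ ion has no crystal-field stabilisation preference between square planar and tetrahedral, so four ligands adopt the sterically favoured tetrahedral geometry. → tetrahedral.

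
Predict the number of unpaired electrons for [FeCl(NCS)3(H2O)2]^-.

Summing ligand charges against the −1 overall charge gives an oxidation state of +3 for iron.
Fe sits in group 8, so the d-electron count is 8 − 3 = 5.
The spin state decides the count: Chloride and isothiocyanate are weak-field ligands for a first-row metal, so the complex is high-spin.
An octahedral high-spin d⁵ ion is t₂g³e_g², giving 5 unpaired electrons.

5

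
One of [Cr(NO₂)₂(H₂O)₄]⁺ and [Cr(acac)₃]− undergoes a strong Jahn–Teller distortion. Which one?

[Cr(NO₂)₂(H₂O)₄]⁺: Ligand charges: each nitro (N-bound nitrite) is −1; water is neutral. With an overall charge of +1 the chromium centre must be in the +3 oxidation state. Group 6 minus oxidation state 3 gives a d³ configuration. The d³ configuration leaves the e_g set evenly filled (or empty) — no strong Jahn–Teller driving force.
[Cr(acac)₃]−: Each acetylacetonate is −1; balancing the −1 overall charge requires Cr(II). Cr sits in group 6, so the d-electron count is 6 − 2 = 4. Acetylacetonate is a weak-field ligand for a first-row metal, so the complex is high-spin. The t₂g³e_g¹ (high-spin) configuration has an unevenly filled e_g set; the Jahn–Teller theorem predicts a tetragonal distortion (typically axial elongation) to lift the degeneracy.

[Cr(acac)₃]−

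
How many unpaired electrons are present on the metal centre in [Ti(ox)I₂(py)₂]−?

Ligand charges: each oxalate is −2; each iodide is −1; pyridine is neutral. With an overall charge of −1 the titanium centre must be in the +3 oxidation state.
Group 4 minus oxidation state 3 gives a d¹ configuration.
Counting donor atoms: 1×oxalate (bidentate) → 2 donors; 2×iodide (monodentate) → 2 donors; 2×pyridine (monodentate) → 2 donors. Coordination number = 6.
In an octahedral field the d¹ configuration is t₂g¹e_g⁰ (only one arrangement possible), giving 1 unpaired electron.

1 unpaired electron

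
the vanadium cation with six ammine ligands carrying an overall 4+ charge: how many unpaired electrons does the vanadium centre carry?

1 unpaired electron

Summing ligand charges against the +4 overall charge gives an oxidation state of +4 for vanadium.
Group 5 minus oxidation state 4 gives a d¹ configuration.
In an octahedral field the d¹ configuration is t₂g¹e_g⁰ (only one arrangement possible), giving 1 unpaired electron.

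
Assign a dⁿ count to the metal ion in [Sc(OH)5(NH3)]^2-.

d⁰

Ligand charges: each hydroxide is −1; ammonia is neutral. With an overall charge of −2 the scandium centre must be in the +3 oxidation state.
Scandium is a group-3 element; Sc(III) is therefore d⁰.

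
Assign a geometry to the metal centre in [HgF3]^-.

Each fluoride is −1; balancing the −1 overall charge requires Hg(II).
Hg sits in group 12, so the d-electron count is 12 − 2 = 10.
Coordination number: 3.
Three ligands around a d¹⁰ centre minimise repulsion in a trigonal-planar arrangement.

trigonal planar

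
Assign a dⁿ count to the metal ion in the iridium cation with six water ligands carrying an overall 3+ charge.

Summing ligand charges against the +3 overall charge gives an oxidation state of +3 for iridium.
Group 9 minus oxidation state 3 gives a d⁶ configuration.

d6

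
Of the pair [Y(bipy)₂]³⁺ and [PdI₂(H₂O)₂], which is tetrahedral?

[Y(bipy)₂]³⁺

For [Y(bipy)₂]³⁺: 2,2′-bipyridine is neutral; balancing the +3 overall charge requires Y(III). Yttrium is a group-3 element; Y(III) is therefore d⁰. A d⁰ ion has no crystal-field stabilisation preference between square planar and tetrahedral, so four ligands adopt the sterically favoured tetrahedral geometry. → tetrahedral.
For [PdI₂(H₂O)₂]: Summing ligand charges against the 0 overall charge gives an oxidation state of +2 for palladium. Group 10 minus oxidation state 2 gives a d⁸ configuration. A 4d d⁸ ion has a large crystal-field splitting; square planar leaves the high-energy d_{x²−y²} orbital empty and maximises CFSE. → square planar.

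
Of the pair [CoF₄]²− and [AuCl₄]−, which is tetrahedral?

For [CoF₄]²−: Each fluoride is −1; balancing the −2 overall charge requires Co(II). Cobalt is a group-9 element; Co(II) is therefore d⁷. For a high-spin 3d d⁷ ion with weak-field ligands the small Δₜ gives little square-planar CFSE advantage, so four ligands adopt the sterically favoured tetrahedral geometry. → tetrahedral.
For [AuCl₄]−: Summing ligand charges against the −1 overall charge gives an oxidation state of +3 for gold. Group 11 minus oxidation state 3 gives a d⁸ configuration. A 5d d⁸ ion has a large crystal-field splitting; square planar leaves the high-energy d_{x²−y²} orbital empty and maximises CFSE. → square planar.

[CoF₄]²−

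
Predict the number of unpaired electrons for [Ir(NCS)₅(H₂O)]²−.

Ligand charges: each isothiocyanate is −1; water is neutral. With an overall charge of −2 the iridium centre must be in the +3 oxidation state.
Ir sits in group 9, so the d-electron count is 9 − 3 = 6.
The spin state decides the count: a 5d ion has a large Δₒ and is invariably low-spin.
An octahedral low-spin d⁶ ion is t₂g⁶e_g⁰, giving 0 unpaired electrons.

0 unpaired electrons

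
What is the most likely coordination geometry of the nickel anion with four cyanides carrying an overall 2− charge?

Ligand charges: each cyanide is −1. With an overall charge of −2 the nickel centre must be in the +2 oxidation state.
Group 10 minus oxidation state 2 gives a d⁸ configuration.
With 4 monodentate ligands the coordination number is 4.
Cyanide is a strong-field ligand (high in the spectrochemical series).
A 3d d⁸ ion with strong-field ligands gains enough CFSE to favour square planar over tetrahedral.

square planar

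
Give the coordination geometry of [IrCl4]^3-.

Each chloride is −1; balancing the −3 overall charge requires Ir(I).
Iridium is a group-9 element; Ir(I) is therefore d⁸.
Coordination number: 4.
A 5d d⁸ ion has a large crystal-field splitting; square planar leaves the high-energy d_{x²−y²} orbital empty and maximises CFSE.

square planar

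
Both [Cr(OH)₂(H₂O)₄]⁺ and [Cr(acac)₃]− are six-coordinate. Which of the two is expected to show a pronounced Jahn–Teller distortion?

[Cr(OH)₂(H₂O)₄]⁺: Ligand charges: each hydroxide is −1; water is neutral. With an overall charge of +1 the chromium centre must be in the +3 oxidation state. Chromium is a group-6 element; Cr(III) is therefore d³. The d³ configuration leaves the e_g set evenly filled (or empty) — no strong Jahn–Teller driving force.
[Cr(acac)₃]−: Each acetylacetonate is −1; balancing the −1 overall charge requires Cr(II). Group 6 minus oxidation state 2 gives a d⁴ configuration. Acetylacetonate is a weak-field ligand for a first-row metal, so the complex is high-spin. The t₂g³e_g¹ (high-spin) configuration has an unevenly filled e_g set; the Jahn–Teller theorem predicts a tetragonal distortion (typically axial elongation) to lift the degeneracy.

[Cr(acac)₃]−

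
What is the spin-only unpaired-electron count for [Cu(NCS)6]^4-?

Summing ligand charges against the −4 overall charge gives an oxidation state of +2 for copper.
Copper is a group-11 element; Cu(II) is therefore d⁹.
In an octahedral field the d⁹ configuration is t₂g⁶e_g³ (only one arrangement possible), giving 1 unpaired electron.

1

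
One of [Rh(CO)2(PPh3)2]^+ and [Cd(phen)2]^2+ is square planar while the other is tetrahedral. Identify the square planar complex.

[Rh(CO)2(PPh3)2]^+

For [Rh(CO)2(PPh3)2]^+: Ligand charges: carbonyl is neutral; triphenylphosphine is neutral. With an overall charge of +1 the rhodium centre must be in the +1 oxidation state. Rhodium is a group-9 element; Rh(I) is therefore d⁸. A 4d d⁸ ion has a large crystal-field splitting; square planar leaves the high-energy d_{x²−y²} orbital empty and maximises CFSE. → square planar.
For [Cd(phen)2]^2+: 1,10-phenanthroline is neutral; balancing the +2 overall charge requires Cd(II). Cd sits in group 12, so the d-electron count is 12 − 2 = 10. A d¹⁰ ion has no crystal-field stabilisation preference between square planar and tetrahedral, so four ligands adopt the sterically favoured tetrahedral geometry. → tetrahedral.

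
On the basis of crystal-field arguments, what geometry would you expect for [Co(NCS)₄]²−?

Each isothiocyanate is −1; balancing the −2 overall charge requires Co(II).
Group 9 minus oxidation state 2 gives a d⁷ configuration.
With 4 monodentate ligands the coordination number is 4.
Isothiocyanate is a weak-field ligand.
For a high-spin 3d d⁷ ion with weak-field ligands the small Δₜ gives little square-planar CFSE advantage, so four ligands adopt the sterically favoured tetrahedral geometry.

tetrahedral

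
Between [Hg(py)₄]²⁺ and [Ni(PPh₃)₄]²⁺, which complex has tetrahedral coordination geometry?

[Hg(py)₄]²⁺

For [Hg(py)₄]²⁺: Pyridine is neutral; balancing the +2 overall charge requires Hg(II). Mercury is a group-12 element; Hg(II) is therefore d¹⁰. A d¹⁰ ion has no crystal-field stabilisation preference between square planar and tetrahedral, so four ligands adopt the sterically favoured tetrahedral geometry. → tetrahedral.
For [Ni(PPh₃)₄]²⁺: Summing ligand charges against the +2 overall charge gives an oxidation state of +2 for nickel. Ni sits in group 10, so the d-electron count is 10 − 2 = 8. Triphenylphosphine is a strong-field ligand (high in the spectrochemical series). A 3d d⁸ ion with strong-field ligands gains enough CFSE to favour square planar over tetrahedral. → square planar.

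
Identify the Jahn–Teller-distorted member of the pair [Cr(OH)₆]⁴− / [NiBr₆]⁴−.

[Cr(OH)₆]⁴−

[Cr(OH)₆]⁴−: Ligand charges: each hydroxide is −1. With an overall charge of −4 the chromium centre must be in the +2 oxidation state. Group 6 minus oxidation state 2 gives a d⁴ configuration. Hydroxide is a weak-field ligand for a first-row metal, so the complex is high-spin. The t₂g³e_g¹ (high-spin) configuration has an unevenly filled e_g set; the Jahn–Teller theorem predicts a tetragonal distortion (typically axial elongation) to lift the degeneracy.
[NiBr₆]⁴−: Each bromide is −1; balancing the −4 overall charge requires Ni(II). Nickel is a group-10 element; Ni(II) is therefore d⁸. The d⁸ configuration leaves the e_g set evenly filled (or empty) — no strong Jahn–Teller driving force.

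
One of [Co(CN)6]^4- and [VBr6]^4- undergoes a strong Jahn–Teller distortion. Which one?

[Co(CN)6]^4-

[Co(CN)6]^4-: Each cyanide is −1; balancing the −4 overall charge requires Co(II). Group 9 minus oxidation state 2 gives a d⁷ configuration. Cyanide is a strong-field ligand (high in the spectrochemical series) for a first-row metal, so the complex is low-spin. The t₂g⁶e_g¹ (low-spin) configuration has an unevenly filled e_g set; the Jahn–Teller theorem predicts a tetragonal distortion (typically axial elongation) to lift the degeneracy.
[VBr6]^4-: Summing ligand charges against the −4 overall charge gives an oxidation state of +2 for vanadium. V sits in group 5, so the d-electron count is 5 − 2 = 3. The d³ configuration leaves the e_g set evenly filled (or empty) — no strong Jahn–Teller driving force.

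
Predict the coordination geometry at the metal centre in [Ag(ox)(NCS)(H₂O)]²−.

tetrahedral

Each oxalate is −2; each isothiocyanate is −1; water is neutral; balancing the −2 overall charge requires Ag(I).
Ag sits in group 11, so the d-electron count is 11 − 1 = 10.
Counting donor atoms: 1×oxalate (bidentate) → 2 donors; 1×isothiocyanate (monodentate) → 1 donor; 1×water (monodentate) → 1 donor. Coordination number = 4.
A d¹⁰ ion has no crystal-field stabilisation preference between square planar and tetrahedral, so four ligands adopt the sterically favoured tetrahedral geometry.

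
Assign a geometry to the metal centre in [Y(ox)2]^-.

Summing ligand charges against the −1 overall charge gives an oxidation state of +3 for yttrium.
Yttrium is a group-3 element; Y(III) is therefore d⁰.
Counting donor atoms: 2×oxalate (bidentate) → 4 donors. Coordination number = 4.
A d⁰ ion has no crystal-field stabilisation preference between square planar and tetrahedral, so four ligands adopt the sterically favoured tetrahedral geometry.

tetrahedral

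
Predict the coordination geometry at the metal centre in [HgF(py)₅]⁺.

octahedral

Ligand charges: each fluoride is −1; pyridine is neutral. With an overall charge of +1 the mercury centre must be in the +2 oxidation state.
Group 12 minus oxidation state 2 gives a d¹⁰ configuration.
With 6 monodentate ligands the coordination number is 6.
Six donors around a single metal centre give an octahedral coordination sphere.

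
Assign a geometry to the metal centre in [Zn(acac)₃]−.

octahedral

Each acetylacetonate is −1; balancing the −1 overall charge requires Zn(II).
Group 12 minus oxidation state 2 gives a d¹⁰ configuration.
Counting donor atoms: 3×acetylacetonate (bidentate) → 6 donors. Coordination number = 6.
Six donors around a single metal centre give an octahedral coordination sphere.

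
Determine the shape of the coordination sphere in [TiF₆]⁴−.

octahedral

Summing ligand charges against the −4 overall charge gives an oxidation state of +2 for titanium.
Titanium is a group-4 element; Ti(II) is therefore d².
With 6 monodentate ligands the coordination number is 6.
Six donors around a single metal centre give an octahedral coordination sphere.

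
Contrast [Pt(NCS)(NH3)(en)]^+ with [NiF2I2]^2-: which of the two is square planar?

For [Pt(NCS)(NH3)(en)]^+: Ligand charges: each isothiocyanate is −1; ammonia is neutral; ethylenediamine is neutral. With an overall charge of +1 the platinum centre must be in the +2 oxidation state. Pt sits in group 10, so the d-electron count is 10 − 2 = 8. A 5d d⁸ ion has a large crystal-field splitting; square planar leaves the high-energy d_{x²−y²} orbital empty and maximises CFSE. → square planar.
For [NiF2I2]^2-: Each fluoride is −1; each iodide is −1; balancing the −2 overall charge requires Ni(II). Ni sits in group 10, so the d-electron count is 10 − 2 = 8. Fluoride and iodide are weak-field ligands. With weak-field ligands the CFSE gain from square planar is small, so a 3d d⁸ ion takes the sterically preferred tetrahedral geometry. → tetrahedral.

[Pt(NCS)(NH3)(en)]^+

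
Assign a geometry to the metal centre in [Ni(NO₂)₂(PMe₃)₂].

square planar

Summing ligand charges against the 0 overall charge gives an oxidation state of +2 for nickel.
Ni sits in group 10, so the d-electron count is 10 − 2 = 8.
Coordination number: 4.
Nitro (N-bound nitrite) and trimethylphosphine are strong-field ligands (high in the spectrochemical series).
A 3d d⁸ ion with strong-field ligands gains enough CFSE to favour square planar over tetrahedral.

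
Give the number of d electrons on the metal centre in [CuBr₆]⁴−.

Summing ligand charges against the −4 overall charge gives an oxidation state of +2 for copper.
Cu sits in group 11, so the d-electron count is 11 − 2 = 9.

d⁹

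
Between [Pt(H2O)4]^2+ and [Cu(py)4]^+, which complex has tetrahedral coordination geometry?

For [Pt(H2O)4]^2+: Ligand charges: water is neutral. With an overall charge of +2 the platinum centre must be in the +2 oxidation state. Group 10 minus oxidation state 2 gives a d⁸ configuration. A 5d d⁸ ion has a large crystal-field splitting; square planar leaves the high-energy d_{x²−y²} orbital empty and maximises CFSE. → square planar.
For [Cu(py)4]^+: Pyridine is neutral; balancing the +1 overall charge requires Cu(I). Copper is a group-11 element; Cu(I) is therefore d¹⁰. A d¹⁰ ion has no crystal-field stabilisation preference between square planar and tetrahedral, so four ligands adopt the sterically favoured tetrahedral geometry. → tetrahedral.

[Cu(py)4]^+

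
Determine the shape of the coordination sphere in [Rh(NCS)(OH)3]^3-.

square planar

Each isothiocyanate is −1; each hydroxide is −1; balancing the −3 overall charge requires Rh(I).
Rhodium is a group-9 element; Rh(I) is therefore d⁸.
Coordination number: 4.
A 4d d⁸ ion has a large crystal-field splitting; square planar leaves the high-energy d_{x²−y²} orbital empty and maximises CFSE.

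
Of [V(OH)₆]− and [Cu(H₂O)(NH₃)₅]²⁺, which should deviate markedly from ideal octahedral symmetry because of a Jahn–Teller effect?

[Cu(H₂O)(NH₃)₅]²⁺

[V(OH)₆]−: Summing ligand charges against the −1 overall charge gives an oxidation state of +5 for vanadium. V sits in group 5, so the d-electron count is 5 − 5 = 0. The d⁰ configuration leaves the e_g set evenly filled (or empty) — no strong Jahn–Teller driving force.
[Cu(H₂O)(NH₃)₅]²⁺: Summing ligand charges against the +2 overall charge gives an oxidation state of +2 for copper. Copper is a group-11 element; Cu(II) is therefore d⁹. The t₂g⁶e_g³ configuration has an unevenly filled e_g set; the Jahn–Teller theorem predicts a tetragonal distortion (typically axial elongation) to lift the degeneracy.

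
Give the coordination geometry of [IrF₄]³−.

Ligand charges: each fluoride is −1. With an overall charge of −3 the iridium centre must be in the +1 oxidation state.
Iridium is a group-9 element; Ir(I) is therefore d⁸.
Coordination number: 4.
A 5d d⁸ ion has a large crystal-field splitting; square planar leaves the high-energy d_{x²−y²} orbital empty and maximises CFSE.

square planar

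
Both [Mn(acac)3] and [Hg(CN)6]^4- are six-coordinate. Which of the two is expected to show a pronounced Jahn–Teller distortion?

[Mn(acac)3]: Summing ligand charges against the 0 overall charge gives an oxidation state of +3 for manganese. Group 7 minus oxidation state 3 gives a d⁴ configuration. Acetylacetonate is a weak-field ligand for a first-row metal, so the complex is high-spin. The t₂g³e_g¹ (high-spin) configuration has an unevenly filled e_g set; the Jahn–Teller theorem predicts a tetragonal distortion (typically axial elongation) to lift the degeneracy.
[Hg(CN)6]^4-: Ligand charges: each cyanide is −1. With an overall charge of −4 the mercury centre must be in the +2 oxidation state. Hg sits in group 12, so the d-electron count is 12 − 2 = 10. The d¹⁰ configuration leaves the e_g set evenly filled (or empty) — no strong Jahn–Teller driving force.

[Mn(acac)3]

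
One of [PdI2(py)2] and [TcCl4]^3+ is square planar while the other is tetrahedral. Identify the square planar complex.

[PdI2(py)2]

For [PdI2(py)2]: Ligand charges: each iodide is −1; pyridine is neutral. With an overall charge of 0 the palladium centre must be in the +2 oxidation state. Pd sits in group 10, so the d-electron count is 10 − 2 = 8. A 4d d⁸ ion has a large crystal-field splitting; square planar leaves the high-energy d_{x²−y²} orbital empty and maximises CFSE. → square planar.
For [TcCl4]^3+: Ligand charges: each chloride is −1. With an overall charge of +3 the technetium centre must be in the +7 oxidation state. Technetium is a group-7 element; Tc(VII) is therefore d⁰. A d⁰ ion has no crystal-field stabilisation preference between square planar and tetrahedral, so four ligands adopt the sterically favoured tetrahedral geometry. → tetrahedral.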